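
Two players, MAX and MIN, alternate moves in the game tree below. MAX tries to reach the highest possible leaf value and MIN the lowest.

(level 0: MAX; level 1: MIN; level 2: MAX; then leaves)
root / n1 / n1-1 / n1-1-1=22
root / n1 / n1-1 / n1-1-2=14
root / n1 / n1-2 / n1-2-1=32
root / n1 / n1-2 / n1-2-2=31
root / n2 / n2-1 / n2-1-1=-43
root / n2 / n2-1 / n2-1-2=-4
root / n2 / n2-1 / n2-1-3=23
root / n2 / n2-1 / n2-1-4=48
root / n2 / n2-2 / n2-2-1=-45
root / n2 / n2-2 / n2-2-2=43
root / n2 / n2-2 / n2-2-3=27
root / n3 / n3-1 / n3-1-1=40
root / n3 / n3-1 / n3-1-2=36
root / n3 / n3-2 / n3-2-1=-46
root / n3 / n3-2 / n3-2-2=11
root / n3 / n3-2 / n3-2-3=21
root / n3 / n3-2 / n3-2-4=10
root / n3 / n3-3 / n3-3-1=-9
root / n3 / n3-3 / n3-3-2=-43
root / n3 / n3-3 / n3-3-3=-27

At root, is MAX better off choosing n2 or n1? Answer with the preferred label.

n2

n2-1 (MAX): max(-43, -4, 23, 48) = 48
n2-2 (MAX): max(-45, 43, 27) = 43
n2 (MIN): min(48, 43) = 43
n1-1 (MAX): max(22, 14) = 22
n1-2 (MAX): max(32, 31) = 32
n1 (MIN): min(22, 32) = 22
MAX prefers the higher value; n2=43, n1=22. n2 is better since 43 > 22.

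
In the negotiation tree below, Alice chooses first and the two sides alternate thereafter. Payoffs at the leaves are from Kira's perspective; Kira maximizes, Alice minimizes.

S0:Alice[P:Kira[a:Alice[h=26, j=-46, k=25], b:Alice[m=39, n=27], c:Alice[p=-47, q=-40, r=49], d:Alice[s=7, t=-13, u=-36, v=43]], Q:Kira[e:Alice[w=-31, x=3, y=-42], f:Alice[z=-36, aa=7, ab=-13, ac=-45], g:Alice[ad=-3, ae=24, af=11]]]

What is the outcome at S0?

a (Alice): min(26, -46, 25) = -46
b (Alice): min(39, 27) = 27
c (Alice): min(-47, -40, 49) = -47
d (Alice): min(7, -13, -36, 43) = -36
P (Kira): max(-46, 27, -47, -36) = 27
e (Alice): min(-31, 3, -42) = -42
f (Alice): min(-36, 7, -13, -45) = -45
g (Alice): min(-3, 24, 11) = -3
Q (Kira): max(-42, -45, -3) = -3
S0 (Alice): min(27, -3) = -3

-3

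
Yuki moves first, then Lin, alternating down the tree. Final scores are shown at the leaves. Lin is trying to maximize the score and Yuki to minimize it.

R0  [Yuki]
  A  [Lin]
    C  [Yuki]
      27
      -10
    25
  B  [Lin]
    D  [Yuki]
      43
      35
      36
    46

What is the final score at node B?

46

D (Yuki): min(43, 35, 36) = 35
B (Lin): max(35, 46) = 46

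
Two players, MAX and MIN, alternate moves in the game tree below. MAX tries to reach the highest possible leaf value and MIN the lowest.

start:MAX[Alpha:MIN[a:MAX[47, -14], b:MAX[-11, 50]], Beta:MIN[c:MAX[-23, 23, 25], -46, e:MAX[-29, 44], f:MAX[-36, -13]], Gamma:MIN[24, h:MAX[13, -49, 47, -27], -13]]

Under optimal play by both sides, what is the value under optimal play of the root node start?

47

a (MAX): max(47, -14) = 47
b (MAX): max(-11, 50) = 50
Alpha (MIN): min(47, 50) = 47
c (MAX): max(-23, 23, 25) = 25
e (MAX): max(-29, 44) = 44
f (MAX): max(-36, -13) = -13
Beta (MIN): min(25, -46, 44, -13) = -46
h (MAX): max(13, -49, 47, -27) = 47
Gamma (MIN): min(24, 47, -13) = -13
start (MAX): max(47, -46, -13) = 47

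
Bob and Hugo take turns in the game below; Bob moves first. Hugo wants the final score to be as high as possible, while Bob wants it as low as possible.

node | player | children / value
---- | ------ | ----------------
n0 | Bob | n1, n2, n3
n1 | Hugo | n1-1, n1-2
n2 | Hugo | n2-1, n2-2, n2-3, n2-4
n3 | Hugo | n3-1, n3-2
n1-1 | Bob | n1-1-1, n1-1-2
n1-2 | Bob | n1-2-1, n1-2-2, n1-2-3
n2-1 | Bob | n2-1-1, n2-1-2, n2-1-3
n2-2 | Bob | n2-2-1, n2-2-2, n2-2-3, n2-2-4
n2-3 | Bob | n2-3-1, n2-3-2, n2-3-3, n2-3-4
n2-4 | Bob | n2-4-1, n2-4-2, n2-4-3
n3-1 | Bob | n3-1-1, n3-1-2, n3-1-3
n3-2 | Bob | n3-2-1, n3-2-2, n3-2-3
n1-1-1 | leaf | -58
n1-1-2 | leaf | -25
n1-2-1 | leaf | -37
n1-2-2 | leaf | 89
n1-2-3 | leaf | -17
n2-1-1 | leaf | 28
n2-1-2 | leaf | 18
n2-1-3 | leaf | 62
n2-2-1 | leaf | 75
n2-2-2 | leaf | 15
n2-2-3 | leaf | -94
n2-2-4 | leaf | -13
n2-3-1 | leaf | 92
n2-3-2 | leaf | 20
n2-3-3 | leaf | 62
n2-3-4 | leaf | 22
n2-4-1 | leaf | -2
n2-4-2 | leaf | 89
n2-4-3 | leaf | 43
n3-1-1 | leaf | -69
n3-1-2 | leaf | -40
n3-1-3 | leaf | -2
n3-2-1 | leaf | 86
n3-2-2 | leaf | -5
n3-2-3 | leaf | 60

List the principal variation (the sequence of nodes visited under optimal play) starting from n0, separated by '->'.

n1-1 (Bob): min(-58, -25) = -58
n1-2 (Bob): min(-37, 89, -17) = -37
n1 (Hugo): max(-58, -37) = -37
n2-1 (Bob): min(28, 18, 62) = 18
n2-2 (Bob): min(75, 15, -94, -13) = -94
n2-3 (Bob): min(92, 20, 62, 22) = 20
n2-4 (Bob): min(-2, 89, 43) = -2
n2 (Hugo): max(18, -94, 20, -2) = 20
n3-1 (Bob): min(-69, -40, -2) = -69
n3-2 (Bob): min(86, -5, 60) = -5
n3 (Hugo): max(-69, -5) = -5
n0 (Bob): min(-37, 20, -5) = -37
At n0, Bob picks n1 (lowest: -37).
At n1, Hugo picks n1-2 (highest: -37).
At n1-2, Bob picks n1-2-1 (lowest: -37).
Terminal value -37.

n0 -> n1 -> n1-2 -> n1-2-1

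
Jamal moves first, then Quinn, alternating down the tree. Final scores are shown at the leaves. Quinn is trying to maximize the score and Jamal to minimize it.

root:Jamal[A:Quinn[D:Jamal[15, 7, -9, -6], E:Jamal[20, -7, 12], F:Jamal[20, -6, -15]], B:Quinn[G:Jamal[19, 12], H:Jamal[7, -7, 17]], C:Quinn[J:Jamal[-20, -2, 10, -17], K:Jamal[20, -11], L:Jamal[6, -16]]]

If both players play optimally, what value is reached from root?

-11

D (Jamal): min(15, 7, -9, -6) = -9
E (Jamal): min(20, -7, 12) = -7
F (Jamal): min(20, -6, -15) = -15
A (Quinn): max(-9, -7, -15) = -7
G (Jamal): min(19, 12) = 12
H (Jamal): min(7, -7, 17) = -7
B (Quinn): max(12, -7) = 12
J (Jamal): min(-20, -2, 10, -17) = -20
K (Jamal): min(20, -11) = -11
L (Jamal): min(6, -16) = -16
C (Quinn): max(-20, -11, -16) = -11
root (Jamal): min(-7, 12, -11) = -11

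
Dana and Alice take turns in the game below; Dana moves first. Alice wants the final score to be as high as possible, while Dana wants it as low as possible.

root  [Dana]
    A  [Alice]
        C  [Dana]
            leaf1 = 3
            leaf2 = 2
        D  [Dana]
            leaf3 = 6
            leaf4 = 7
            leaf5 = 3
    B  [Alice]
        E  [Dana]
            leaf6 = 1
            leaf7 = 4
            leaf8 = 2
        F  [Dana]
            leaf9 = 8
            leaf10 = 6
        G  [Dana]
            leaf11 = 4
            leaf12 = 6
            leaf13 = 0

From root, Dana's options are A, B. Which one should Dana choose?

C (Dana): min(3, 2) = 2
D (Dana): min(6, 7, 3) = 3
A (Alice): max(2, 3) = 3
E (Dana): min(1, 4, 2) = 1
F (Dana): min(8, 6) = 6
G (Dana): min(4, 6, 0) = 0
B (Alice): max(1, 6, 0) = 6
root (Dana): min(3, 6) = 3
Dana at root wants the lowest of {A=3, B=6}, so chooses A.

A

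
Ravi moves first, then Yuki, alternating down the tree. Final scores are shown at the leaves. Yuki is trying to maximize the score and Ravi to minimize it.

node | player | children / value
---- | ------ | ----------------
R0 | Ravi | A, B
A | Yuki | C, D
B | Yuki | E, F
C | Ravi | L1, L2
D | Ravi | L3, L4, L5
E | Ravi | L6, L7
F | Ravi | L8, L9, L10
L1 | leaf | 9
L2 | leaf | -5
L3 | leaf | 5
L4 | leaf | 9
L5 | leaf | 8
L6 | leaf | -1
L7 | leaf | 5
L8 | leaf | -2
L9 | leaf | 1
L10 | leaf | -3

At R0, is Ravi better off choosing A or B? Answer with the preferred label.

B

C (Ravi): min(9, -5) = -5
D (Ravi): min(5, 9, 8) = 5
A (Yuki): max(-5, 5) = 5
E (Ravi): min(-1, 5) = -1
F (Ravi): min(-2, 1, -3) = -3
B (Yuki): max(-1, -3) = -1
Ravi prefers the lower value; A=5, B=-1. B is better since -1 < 5.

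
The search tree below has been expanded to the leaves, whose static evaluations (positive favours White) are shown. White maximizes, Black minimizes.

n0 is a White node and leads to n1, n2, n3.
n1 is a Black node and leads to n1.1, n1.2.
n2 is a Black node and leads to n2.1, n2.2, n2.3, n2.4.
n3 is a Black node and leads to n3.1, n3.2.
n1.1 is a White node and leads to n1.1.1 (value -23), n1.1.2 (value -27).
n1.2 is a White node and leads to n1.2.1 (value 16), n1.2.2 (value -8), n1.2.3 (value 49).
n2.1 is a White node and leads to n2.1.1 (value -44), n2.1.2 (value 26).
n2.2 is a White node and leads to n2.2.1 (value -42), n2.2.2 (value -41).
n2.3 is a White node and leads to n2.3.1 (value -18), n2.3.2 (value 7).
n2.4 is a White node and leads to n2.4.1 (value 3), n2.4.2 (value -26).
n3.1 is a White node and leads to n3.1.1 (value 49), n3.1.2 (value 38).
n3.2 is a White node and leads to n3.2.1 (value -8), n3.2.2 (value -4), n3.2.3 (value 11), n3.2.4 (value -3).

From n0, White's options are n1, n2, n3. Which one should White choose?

n1.1 (White): max(-23, -27) = -23
n1.2 (White): max(16, -8, 49) = 49
n1 (Black): min(-23, 49) = -23
n2.1 (White): max(-44, 26) = 26
n2.2 (White): max(-42, -41) = -41
n2.3 (White): max(-18, 7) = 7
n2.4 (White): max(3, -26) = 3
n2 (Black): min(26, -41, 7, 3) = -41
n3.1 (White): max(49, 38) = 49
n3.2 (White): max(-8, -4, 11, -3) = 11
n3 (Black): min(49, 11) = 11
n0 (White): max(-23, -41, 11) = 11
White at n0 wants the highest of {n1=-23, n2=-41, n3=11}, so chooses n3.

n3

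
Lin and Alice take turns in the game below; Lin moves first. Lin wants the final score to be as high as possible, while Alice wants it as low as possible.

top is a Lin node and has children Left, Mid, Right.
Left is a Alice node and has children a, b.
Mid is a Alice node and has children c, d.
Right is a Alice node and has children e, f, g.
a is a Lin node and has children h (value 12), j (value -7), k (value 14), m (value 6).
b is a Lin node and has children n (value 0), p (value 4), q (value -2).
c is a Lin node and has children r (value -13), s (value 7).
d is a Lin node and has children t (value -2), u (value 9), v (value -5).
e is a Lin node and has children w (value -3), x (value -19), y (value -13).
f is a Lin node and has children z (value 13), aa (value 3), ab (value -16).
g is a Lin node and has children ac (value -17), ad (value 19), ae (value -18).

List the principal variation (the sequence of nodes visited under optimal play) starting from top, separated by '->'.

top -> Mid -> c -> s

a (Lin): max(12, -7, 14, 6) = 14
b (Lin): max(0, 4, -2) = 4
Left (Alice): min(14, 4) = 4
c (Lin): max(-13, 7) = 7
d (Lin): max(-2, 9, -5) = 9
Mid (Alice): min(7, 9) = 7
e (Lin): max(-3, -19, -13) = -3
f (Lin): max(13, 3, -16) = 13
g (Lin): max(-17, 19, -18) = 19
Right (Alice): min(-3, 13, 19) = -3
top (Lin): max(4, 7, -3) = 7
At top, Lin picks Mid (highest: 7).
At Mid, Alice picks c (lowest: 7).
At c, Lin picks s (highest: 7).
Terminal value 7.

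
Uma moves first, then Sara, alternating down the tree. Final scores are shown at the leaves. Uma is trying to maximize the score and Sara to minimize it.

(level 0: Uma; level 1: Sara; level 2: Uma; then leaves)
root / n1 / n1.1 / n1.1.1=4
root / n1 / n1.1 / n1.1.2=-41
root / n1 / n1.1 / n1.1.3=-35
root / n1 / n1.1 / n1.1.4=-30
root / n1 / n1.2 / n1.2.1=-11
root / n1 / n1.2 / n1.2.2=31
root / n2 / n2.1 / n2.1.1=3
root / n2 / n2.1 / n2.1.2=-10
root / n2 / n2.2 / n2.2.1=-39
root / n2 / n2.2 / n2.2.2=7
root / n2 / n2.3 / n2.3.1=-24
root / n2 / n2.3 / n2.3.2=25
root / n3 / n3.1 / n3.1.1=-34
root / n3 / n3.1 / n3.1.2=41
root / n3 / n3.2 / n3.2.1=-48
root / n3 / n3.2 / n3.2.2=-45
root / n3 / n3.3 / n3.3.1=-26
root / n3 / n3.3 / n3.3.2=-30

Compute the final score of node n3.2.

n3.2 (Uma): max(-48, -45) = -45

-45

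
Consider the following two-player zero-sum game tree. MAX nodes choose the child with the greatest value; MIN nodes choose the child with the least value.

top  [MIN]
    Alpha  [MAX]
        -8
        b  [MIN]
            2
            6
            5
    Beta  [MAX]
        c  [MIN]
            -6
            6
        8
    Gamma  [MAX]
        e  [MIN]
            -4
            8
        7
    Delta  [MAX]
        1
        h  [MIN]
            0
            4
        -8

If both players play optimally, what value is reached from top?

b (MIN): min(2, 6, 5) = 2
Alpha (MAX): max(-8, 2) = 2
c (MIN): min(-6, 6) = -6
Beta (MAX): max(-6, 8) = 8
e (MIN): min(-4, 8) = -4
Gamma (MAX): max(-4, 7) = 7
h (MIN): min(0, 4) = 0
Delta (MAX): max(1, 0, -8) = 1
top (MIN): min(2, 8, 7, 1) = 1

1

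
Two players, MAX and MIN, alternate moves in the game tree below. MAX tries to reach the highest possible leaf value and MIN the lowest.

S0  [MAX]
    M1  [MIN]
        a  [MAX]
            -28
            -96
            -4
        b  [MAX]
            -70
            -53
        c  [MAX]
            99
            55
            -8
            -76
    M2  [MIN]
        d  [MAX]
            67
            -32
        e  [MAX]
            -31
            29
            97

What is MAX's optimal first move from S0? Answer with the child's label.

M2

a (MAX): max(-28, -96, -4) = -4
b (MAX): max(-70, -53) = -53
c (MAX): max(99, 55, -8, -76) = 99
M1 (MIN): min(-4, -53, 99) = -53
d (MAX): max(67, -32) = 67
e (MAX): max(-31, 29, 97) = 97
M2 (MIN): min(67, 97) = 67
S0 (MAX): max(-53, 67) = 67
MAX at S0 wants the highest of {M1=-53, M2=67}, so chooses M2.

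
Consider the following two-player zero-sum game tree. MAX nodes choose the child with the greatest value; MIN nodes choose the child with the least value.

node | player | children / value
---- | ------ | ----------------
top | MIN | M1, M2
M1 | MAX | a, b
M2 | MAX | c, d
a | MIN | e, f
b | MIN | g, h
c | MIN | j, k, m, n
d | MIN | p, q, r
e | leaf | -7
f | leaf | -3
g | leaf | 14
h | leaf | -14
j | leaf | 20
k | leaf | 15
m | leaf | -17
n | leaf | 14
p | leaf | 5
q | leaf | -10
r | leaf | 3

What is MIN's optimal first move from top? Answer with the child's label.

a (MIN): min(-7, -3) = -7
b (MIN): min(14, -14) = -14
M1 (MAX): max(-7, -14) = -7
c (MIN): min(20, 15, -17, 14) = -17
d (MIN): min(5, -10, 3) = -10
M2 (MAX): max(-17, -10) = -10
top (MIN): min(-7, -10) = -10
MIN at top wants the lowest of {M1=-7, M2=-10}, so chooses M2.

M2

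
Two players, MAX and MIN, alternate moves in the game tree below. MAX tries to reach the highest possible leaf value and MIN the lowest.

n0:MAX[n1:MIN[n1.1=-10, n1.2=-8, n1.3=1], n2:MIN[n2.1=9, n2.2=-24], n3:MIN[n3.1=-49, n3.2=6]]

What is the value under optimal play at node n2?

n2 (MIN): min(9, -24) = -24

-24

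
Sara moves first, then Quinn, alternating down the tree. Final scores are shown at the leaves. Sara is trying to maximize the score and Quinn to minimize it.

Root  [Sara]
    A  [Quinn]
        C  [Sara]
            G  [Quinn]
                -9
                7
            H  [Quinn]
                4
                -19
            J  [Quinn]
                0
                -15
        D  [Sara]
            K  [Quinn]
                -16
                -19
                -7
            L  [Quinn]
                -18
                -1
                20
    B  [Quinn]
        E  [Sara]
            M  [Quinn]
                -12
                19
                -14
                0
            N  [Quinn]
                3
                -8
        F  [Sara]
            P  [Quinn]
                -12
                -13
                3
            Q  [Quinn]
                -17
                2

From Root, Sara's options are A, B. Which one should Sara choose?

G (Quinn): min(-9, 7) = -9
H (Quinn): min(4, -19) = -19
J (Quinn): min(0, -15) = -15
C (Sara): max(-9, -19, -15) = -9
K (Quinn): min(-16, -19, -7) = -19
L (Quinn): min(-18, -1, 20) = -18
D (Sara): max(-19, -18) = -18
A (Quinn): min(-9, -18) = -18
M (Quinn): min(-12, 19, -14, 0) = -14
N (Quinn): min(3, -8) = -8
E (Sara): max(-14, -8) = -8
P (Quinn): min(-12, -13, 3) = -13
Q (Quinn): min(-17, 2) = -17
F (Sara): max(-13, -17) = -13
B (Quinn): min(-8, -13) = -13
Root (Sara): max(-18, -13) = -13
Sara at Root wants the highest of {A=-18, B=-13}, so chooses B.

B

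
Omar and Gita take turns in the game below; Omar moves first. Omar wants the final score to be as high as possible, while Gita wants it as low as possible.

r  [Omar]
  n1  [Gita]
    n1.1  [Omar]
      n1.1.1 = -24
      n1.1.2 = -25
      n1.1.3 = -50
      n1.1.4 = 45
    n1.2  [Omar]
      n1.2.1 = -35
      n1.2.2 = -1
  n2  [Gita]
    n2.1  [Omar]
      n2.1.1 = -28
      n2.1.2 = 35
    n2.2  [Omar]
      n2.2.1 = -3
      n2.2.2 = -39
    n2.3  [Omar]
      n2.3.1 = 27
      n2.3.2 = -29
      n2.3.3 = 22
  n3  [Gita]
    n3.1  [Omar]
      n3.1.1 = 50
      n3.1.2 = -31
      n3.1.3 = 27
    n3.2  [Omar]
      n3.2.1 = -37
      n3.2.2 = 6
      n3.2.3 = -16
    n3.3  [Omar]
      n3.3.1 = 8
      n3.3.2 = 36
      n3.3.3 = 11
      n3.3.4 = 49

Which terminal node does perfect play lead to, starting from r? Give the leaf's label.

n1.1 (Omar): max(-24, -25, -50, 45) = 45
n1.2 (Omar): max(-35, -1) = -1
n1 (Gita): min(45, -1) = -1
n2.1 (Omar): max(-28, 35) = 35
n2.2 (Omar): max(-3, -39) = -3
n2.3 (Omar): max(27, -29, 22) = 27
n2 (Gita): min(35, -3, 27) = -3
n3.1 (Omar): max(50, -31, 27) = 50
n3.2 (Omar): max(-37, 6, -16) = 6
n3.3 (Omar): max(8, 36, 11, 49) = 49
n3 (Gita): min(50, 6, 49) = 6
r (Omar): max(-1, -3, 6) = 6
At r, Omar picks n3 (highest: 6).
At n3, Gita picks n3.2 (lowest: 6).
At n3.2, Omar picks n3.2.2 (highest: 6).
Terminal value 6.

n3.2.2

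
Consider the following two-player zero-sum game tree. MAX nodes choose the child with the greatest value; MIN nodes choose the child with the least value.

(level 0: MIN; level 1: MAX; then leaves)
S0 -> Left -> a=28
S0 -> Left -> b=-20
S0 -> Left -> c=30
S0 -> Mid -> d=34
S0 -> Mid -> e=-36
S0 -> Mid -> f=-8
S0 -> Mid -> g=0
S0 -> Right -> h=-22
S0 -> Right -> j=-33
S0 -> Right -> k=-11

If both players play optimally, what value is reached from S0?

Left (MAX): max(28, -20, 30) = 30
Mid (MAX): max(34, -36, -8, 0) = 34
Right (MAX): max(-22, -33, -11) = -11
S0 (MIN): min(30, 34, -11) = -11

-11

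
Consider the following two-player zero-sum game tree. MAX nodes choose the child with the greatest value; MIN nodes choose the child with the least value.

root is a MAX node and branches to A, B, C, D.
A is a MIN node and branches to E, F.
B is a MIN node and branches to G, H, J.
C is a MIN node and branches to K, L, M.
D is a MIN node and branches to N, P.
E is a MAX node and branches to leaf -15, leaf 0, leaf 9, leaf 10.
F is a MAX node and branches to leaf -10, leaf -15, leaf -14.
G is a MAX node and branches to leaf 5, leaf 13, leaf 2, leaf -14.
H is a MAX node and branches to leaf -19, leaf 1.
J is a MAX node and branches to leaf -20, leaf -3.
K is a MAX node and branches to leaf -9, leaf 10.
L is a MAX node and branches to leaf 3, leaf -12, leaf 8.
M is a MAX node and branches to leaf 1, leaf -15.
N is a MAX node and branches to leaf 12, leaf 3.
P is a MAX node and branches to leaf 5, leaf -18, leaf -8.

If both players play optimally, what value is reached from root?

5

E (MAX): max(-15, 0, 9, 10) = 10
F (MAX): max(-10, -15, -14) = -10
A (MIN): min(10, -10) = -10
G (MAX): max(5, 13, 2, -14) = 13
H (MAX): max(-19, 1) = 1
J (MAX): max(-20, -3) = -3
B (MIN): min(13, 1, -3) = -3
K (MAX): max(-9, 10) = 10
L (MAX): max(3, -12, 8) = 8
M (MAX): max(1, -15) = 1
C (MIN): min(10, 8, 1) = 1
N (MAX): max(12, 3) = 12
P (MAX): max(5, -18, -8) = 5
D (MIN): min(12, 5) = 5
root (MAX): max(-10, -3, 1, 5) = 5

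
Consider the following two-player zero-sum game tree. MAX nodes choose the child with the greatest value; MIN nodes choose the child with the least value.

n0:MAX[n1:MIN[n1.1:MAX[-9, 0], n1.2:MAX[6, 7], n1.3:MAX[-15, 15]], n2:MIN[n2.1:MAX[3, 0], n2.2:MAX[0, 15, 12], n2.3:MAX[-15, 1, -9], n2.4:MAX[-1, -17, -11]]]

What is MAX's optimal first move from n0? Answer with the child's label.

n1.1 (MAX): max(-9, 0) = 0
n1.2 (MAX): max(6, 7) = 7
n1.3 (MAX): max(-15, 15) = 15
n1 (MIN): min(0, 7, 15) = 0
n2.1 (MAX): max(3, 0) = 3
n2.2 (MAX): max(0, 15, 12) = 15
n2.3 (MAX): max(-15, 1, -9) = 1
n2.4 (MAX): max(-1, -17, -11) = -1
n2 (MIN): min(3, 15, 1, -1) = -1
n0 (MAX): max(0, -1) = 0
MAX at n0 wants the highest of {n1=0, n2=-1}, so chooses n1.

n1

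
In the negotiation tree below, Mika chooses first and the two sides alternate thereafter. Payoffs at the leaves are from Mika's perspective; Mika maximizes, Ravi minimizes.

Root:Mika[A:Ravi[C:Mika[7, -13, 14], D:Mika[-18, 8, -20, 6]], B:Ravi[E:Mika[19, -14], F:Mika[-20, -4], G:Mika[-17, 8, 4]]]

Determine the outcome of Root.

C (Mika): max(7, -13, 14) = 14
D (Mika): max(-18, 8, -20, 6) = 8
A (Ravi): min(14, 8) = 8
E (Mika): max(19, -14) = 19
F (Mika): max(-20, -4) = -4
G (Mika): max(-17, 8, 4) = 8
B (Ravi): min(19, -4, 8) = -4
Root (Mika): max(8, -4) = 8

8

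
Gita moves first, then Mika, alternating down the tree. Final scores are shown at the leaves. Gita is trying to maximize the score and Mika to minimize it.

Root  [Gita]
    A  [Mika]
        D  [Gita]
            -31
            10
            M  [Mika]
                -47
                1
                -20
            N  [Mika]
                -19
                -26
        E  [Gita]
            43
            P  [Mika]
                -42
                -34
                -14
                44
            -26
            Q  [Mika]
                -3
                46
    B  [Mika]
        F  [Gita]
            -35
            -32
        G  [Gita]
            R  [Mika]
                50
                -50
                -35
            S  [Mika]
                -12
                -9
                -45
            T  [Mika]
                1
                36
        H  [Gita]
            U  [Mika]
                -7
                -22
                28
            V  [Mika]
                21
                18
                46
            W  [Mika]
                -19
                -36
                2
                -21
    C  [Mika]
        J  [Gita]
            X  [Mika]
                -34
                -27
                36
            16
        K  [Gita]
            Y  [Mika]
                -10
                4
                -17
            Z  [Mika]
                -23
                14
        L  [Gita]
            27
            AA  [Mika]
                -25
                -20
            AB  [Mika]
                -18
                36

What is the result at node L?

27

AA (Mika): min(-25, -20) = -25
AB (Mika): min(-18, 36) = -18
L (Gita): max(27, -25, -18) = 27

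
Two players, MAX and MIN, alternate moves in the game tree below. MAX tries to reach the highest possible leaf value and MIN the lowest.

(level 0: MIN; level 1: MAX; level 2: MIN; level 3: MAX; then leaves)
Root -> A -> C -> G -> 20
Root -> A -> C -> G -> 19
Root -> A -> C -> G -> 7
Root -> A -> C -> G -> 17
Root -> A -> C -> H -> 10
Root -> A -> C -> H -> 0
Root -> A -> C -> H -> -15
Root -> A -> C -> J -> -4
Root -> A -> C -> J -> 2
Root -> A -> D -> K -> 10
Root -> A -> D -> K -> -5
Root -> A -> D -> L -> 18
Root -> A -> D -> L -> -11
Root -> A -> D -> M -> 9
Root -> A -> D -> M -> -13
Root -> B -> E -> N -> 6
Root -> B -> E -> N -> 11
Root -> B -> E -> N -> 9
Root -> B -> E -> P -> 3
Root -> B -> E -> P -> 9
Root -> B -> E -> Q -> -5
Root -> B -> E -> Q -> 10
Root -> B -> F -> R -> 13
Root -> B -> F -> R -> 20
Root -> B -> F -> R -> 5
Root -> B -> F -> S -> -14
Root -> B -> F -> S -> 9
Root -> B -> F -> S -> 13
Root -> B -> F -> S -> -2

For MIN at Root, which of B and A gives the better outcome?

N (MAX): max(6, 11, 9) = 11
P (MAX): max(3, 9) = 9
Q (MAX): max(-5, 10) = 10
E (MIN): min(11, 9, 10) = 9
R (MAX): max(13, 20, 5) = 20
S (MAX): max(-14, 9, 13, -2) = 13
F (MIN): min(20, 13) = 13
B (MAX): max(9, 13) = 13
G (MAX): max(20, 19, 7, 17) = 20
H (MAX): max(10, 0, -15) = 10
J (MAX): max(-4, 2) = 2
C (MIN): min(20, 10, 2) = 2
K (MAX): max(10, -5) = 10
L (MAX): max(18, -11) = 18
M (MAX): max(9, -13) = 9
D (MIN): min(10, 18, 9) = 9
A (MAX): max(2, 9) = 9
MIN prefers the lower value; B=13, A=9. A is better since 9 < 13.

A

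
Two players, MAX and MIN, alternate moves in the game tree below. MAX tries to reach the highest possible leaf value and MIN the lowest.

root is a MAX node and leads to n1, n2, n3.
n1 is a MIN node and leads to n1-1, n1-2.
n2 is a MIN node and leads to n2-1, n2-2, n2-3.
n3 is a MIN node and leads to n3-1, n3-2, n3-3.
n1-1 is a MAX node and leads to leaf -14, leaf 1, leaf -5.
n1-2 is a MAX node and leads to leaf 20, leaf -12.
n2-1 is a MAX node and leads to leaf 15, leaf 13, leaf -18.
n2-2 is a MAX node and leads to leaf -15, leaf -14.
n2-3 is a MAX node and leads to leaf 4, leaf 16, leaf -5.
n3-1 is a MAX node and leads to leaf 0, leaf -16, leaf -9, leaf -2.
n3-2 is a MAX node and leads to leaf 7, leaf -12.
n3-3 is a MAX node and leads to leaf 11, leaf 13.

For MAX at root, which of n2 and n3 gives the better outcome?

n2-1 (MAX): max(15, 13, -18) = 15
n2-2 (MAX): max(-15, -14) = -14
n2-3 (MAX): max(4, 16, -5) = 16
n2 (MIN): min(15, -14, 16) = -14
n3-1 (MAX): max(0, -16, -9, -2) = 0
n3-2 (MAX): max(7, -12) = 7
n3-3 (MAX): max(11, 13) = 13
n3 (MIN): min(0, 7, 13) = 0
MAX prefers the higher value; n2=-14, n3=0. n3 is better since 0 > -14.

n3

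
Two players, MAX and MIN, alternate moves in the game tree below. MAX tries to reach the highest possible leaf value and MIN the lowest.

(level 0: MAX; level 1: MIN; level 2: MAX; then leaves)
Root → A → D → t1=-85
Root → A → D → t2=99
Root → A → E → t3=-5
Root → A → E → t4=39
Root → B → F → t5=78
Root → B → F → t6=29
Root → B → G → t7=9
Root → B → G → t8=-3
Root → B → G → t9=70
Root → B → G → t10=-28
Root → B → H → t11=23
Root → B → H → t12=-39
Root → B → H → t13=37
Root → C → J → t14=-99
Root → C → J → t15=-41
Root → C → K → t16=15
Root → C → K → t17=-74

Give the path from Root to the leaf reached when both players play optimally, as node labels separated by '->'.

Root -> A -> E -> t4

D (MAX): max(-85, 99) = 99
E (MAX): max(-5, 39) = 39
A (MIN): min(99, 39) = 39
F (MAX): max(78, 29) = 78
G (MAX): max(9, -3, 70, -28) = 70
H (MAX): max(23, -39, 37) = 37
B (MIN): min(78, 70, 37) = 37
J (MAX): max(-99, -41) = -41
K (MAX): max(15, -74) = 15
C (MIN): min(-41, 15) = -41
Root (MAX): max(39, 37, -41) = 39
At Root, MAX picks A (highest: 39).
At A, MIN picks E (lowest: 39).
At E, MAX picks t4 (highest: 39).
Terminal value 39.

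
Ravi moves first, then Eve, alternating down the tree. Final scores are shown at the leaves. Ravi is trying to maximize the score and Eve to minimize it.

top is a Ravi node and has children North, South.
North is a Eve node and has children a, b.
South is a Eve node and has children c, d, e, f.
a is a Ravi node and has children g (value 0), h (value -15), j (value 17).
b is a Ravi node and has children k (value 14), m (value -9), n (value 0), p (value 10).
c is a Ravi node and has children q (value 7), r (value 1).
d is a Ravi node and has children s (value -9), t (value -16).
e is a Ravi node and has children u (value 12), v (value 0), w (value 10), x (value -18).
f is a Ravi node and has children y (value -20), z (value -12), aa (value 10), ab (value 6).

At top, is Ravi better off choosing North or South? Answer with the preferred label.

North

a (Ravi): max(0, -15, 17) = 17
b (Ravi): max(14, -9, 0, 10) = 14
North (Eve): min(17, 14) = 14
c (Ravi): max(7, 1) = 7
d (Ravi): max(-9, -16) = -9
e (Ravi): max(12, 0, 10, -18) = 12
f (Ravi): max(-20, -12, 10, 6) = 10
South (Eve): min(7, -9, 12, 10) = -9
Ravi prefers the higher value; North=14, South=-9. North is better since 14 > -9.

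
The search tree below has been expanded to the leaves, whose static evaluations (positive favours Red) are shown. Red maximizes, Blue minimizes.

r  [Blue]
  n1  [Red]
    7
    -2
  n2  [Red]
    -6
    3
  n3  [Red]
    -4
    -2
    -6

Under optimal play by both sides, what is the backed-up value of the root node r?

n1 (Red): max(7, -2) = 7
n2 (Red): max(-6, 3) = 3
n3 (Red): max(-4, -2, -6) = -2
r (Blue): min(7, 3, -2) = -2

-2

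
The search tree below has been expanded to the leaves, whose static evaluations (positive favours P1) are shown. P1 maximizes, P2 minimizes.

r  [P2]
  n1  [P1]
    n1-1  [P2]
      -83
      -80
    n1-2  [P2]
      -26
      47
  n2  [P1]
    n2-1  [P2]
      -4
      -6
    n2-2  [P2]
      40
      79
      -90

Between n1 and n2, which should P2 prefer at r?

n1

n1-1 (P2): min(-83, -80) = -83
n1-2 (P2): min(-26, 47) = -26
n1 (P1): max(-83, -26) = -26
n2-1 (P2): min(-4, -6) = -6
n2-2 (P2): min(40, 79, -90) = -90
n2 (P1): max(-6, -90) = -6
P2 prefers the lower value; n1=-26, n2=-6. n1 is better since -26 < -6.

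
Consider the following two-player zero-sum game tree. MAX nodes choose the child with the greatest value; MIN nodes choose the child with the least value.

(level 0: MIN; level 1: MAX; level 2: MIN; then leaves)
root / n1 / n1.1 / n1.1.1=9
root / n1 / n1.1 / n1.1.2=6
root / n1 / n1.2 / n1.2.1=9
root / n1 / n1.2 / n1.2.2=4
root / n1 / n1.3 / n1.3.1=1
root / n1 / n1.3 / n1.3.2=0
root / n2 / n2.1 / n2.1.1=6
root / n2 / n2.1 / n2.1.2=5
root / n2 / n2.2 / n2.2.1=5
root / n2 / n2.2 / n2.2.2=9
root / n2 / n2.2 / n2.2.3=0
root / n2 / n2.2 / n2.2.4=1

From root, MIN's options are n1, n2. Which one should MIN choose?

n2

n1.1 (MIN): min(9, 6) = 6
n1.2 (MIN): min(9, 4) = 4
n1.3 (MIN): min(1, 0) = 0
n1 (MAX): max(6, 4, 0) = 6
n2.1 (MIN): min(6, 5) = 5
n2.2 (MIN): min(5, 9, 0, 1) = 0
n2 (MAX): max(5, 0) = 5
root (MIN): min(6, 5) = 5
MIN at root wants the lowest of {n1=6, n2=5}, so chooses n2.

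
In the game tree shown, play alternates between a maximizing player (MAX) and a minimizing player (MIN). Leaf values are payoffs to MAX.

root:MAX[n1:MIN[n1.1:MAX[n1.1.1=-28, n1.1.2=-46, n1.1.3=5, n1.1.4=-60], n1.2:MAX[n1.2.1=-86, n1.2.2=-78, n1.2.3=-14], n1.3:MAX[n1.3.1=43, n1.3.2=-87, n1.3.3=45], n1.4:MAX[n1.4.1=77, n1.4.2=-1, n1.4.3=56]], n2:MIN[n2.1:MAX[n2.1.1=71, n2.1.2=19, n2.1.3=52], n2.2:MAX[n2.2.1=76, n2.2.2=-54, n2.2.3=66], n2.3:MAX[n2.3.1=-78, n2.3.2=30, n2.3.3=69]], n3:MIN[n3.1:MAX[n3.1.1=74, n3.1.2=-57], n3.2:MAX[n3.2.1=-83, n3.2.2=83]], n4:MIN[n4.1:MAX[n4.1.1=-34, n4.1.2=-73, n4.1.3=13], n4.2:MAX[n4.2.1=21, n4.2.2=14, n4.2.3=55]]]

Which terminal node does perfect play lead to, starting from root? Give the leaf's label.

n1.1 (MAX): max(-28, -46, 5, -60) = 5
n1.2 (MAX): max(-86, -78, -14) = -14
n1.3 (MAX): max(43, -87, 45) = 45
n1.4 (MAX): max(77, -1, 56) = 77
n1 (MIN): min(5, -14, 45, 77) = -14
n2.1 (MAX): max(71, 19, 52) = 71
n2.2 (MAX): max(76, -54, 66) = 76
n2.3 (MAX): max(-78, 30, 69) = 69
n2 (MIN): min(71, 76, 69) = 69
n3.1 (MAX): max(74, -57) = 74
n3.2 (MAX): max(-83, 83) = 83
n3 (MIN): min(74, 83) = 74
n4.1 (MAX): max(-34, -73, 13) = 13
n4.2 (MAX): max(21, 14, 55) = 55
n4 (MIN): min(13, 55) = 13
root (MAX): max(-14, 69, 74, 13) = 74
At root, MAX picks n3 (highest: 74).
At n3, MIN picks n3.1 (lowest: 74).
At n3.1, MAX picks n3.1.1 (highest: 74).
Terminal value 74.

n3.1.1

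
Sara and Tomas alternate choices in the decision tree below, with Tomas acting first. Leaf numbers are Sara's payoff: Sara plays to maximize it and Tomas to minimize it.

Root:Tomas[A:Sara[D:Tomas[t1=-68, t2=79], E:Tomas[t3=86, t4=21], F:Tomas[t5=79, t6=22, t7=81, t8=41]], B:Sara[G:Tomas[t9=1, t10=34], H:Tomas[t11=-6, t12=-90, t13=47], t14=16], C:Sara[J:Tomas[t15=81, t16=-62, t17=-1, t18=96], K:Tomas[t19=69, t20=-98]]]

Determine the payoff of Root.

D (Tomas): min(-68, 79) = -68
E (Tomas): min(86, 21) = 21
F (Tomas): min(79, 22, 81, 41) = 22
A (Sara): max(-68, 21, 22) = 22
G (Tomas): min(1, 34) = 1
H (Tomas): min(-6, -90, 47) = -90
B (Sara): max(1, -90, 16) = 16
J (Tomas): min(81, -62, -1, 96) = -62
K (Tomas): min(69, -98) = -98
C (Sara): max(-62, -98) = -62
Root (Tomas): min(22, 16, -62) = -62

-62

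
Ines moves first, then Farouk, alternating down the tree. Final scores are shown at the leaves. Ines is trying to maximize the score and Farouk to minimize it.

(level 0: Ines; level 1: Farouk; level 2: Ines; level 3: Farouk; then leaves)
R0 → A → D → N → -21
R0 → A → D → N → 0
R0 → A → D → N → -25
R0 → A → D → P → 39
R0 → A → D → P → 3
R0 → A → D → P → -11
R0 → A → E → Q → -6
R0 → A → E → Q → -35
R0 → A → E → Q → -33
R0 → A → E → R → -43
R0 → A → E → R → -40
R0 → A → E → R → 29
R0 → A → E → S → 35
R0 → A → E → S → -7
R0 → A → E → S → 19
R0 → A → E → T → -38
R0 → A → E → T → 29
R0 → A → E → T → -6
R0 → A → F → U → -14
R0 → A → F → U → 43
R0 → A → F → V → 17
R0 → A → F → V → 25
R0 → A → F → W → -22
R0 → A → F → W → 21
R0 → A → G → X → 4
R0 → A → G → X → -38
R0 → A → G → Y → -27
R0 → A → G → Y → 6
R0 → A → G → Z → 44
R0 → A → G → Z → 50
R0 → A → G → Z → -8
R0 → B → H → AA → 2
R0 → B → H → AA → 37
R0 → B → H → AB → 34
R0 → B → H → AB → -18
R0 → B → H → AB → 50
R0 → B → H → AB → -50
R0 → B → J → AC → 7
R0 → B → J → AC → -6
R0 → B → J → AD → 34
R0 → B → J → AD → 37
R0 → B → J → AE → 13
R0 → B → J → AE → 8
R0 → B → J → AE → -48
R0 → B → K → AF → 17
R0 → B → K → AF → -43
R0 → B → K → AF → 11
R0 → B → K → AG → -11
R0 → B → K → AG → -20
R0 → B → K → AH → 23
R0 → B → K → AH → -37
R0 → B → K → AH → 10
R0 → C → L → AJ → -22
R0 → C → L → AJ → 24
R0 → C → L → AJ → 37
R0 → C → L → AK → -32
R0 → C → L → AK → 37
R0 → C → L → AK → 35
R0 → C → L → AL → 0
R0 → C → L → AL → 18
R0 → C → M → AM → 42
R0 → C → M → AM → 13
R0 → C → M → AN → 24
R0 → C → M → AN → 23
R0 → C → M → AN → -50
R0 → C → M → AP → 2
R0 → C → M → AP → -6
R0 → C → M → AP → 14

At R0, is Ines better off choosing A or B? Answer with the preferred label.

N (Farouk): min(-21, 0, -25) = -25
P (Farouk): min(39, 3, -11) = -11
D (Ines): max(-25, -11) = -11
Q (Farouk): min(-6, -35, -33) = -35
R (Farouk): min(-43, -40, 29) = -43
S (Farouk): min(35, -7, 19) = -7
T (Farouk): min(-38, 29, -6) = -38
E (Ines): max(-35, -43, -7, -38) = -7
U (Farouk): min(-14, 43) = -14
V (Farouk): min(17, 25) = 17
W (Farouk): min(-22, 21) = -22
F (Ines): max(-14, 17, -22) = 17
X (Farouk): min(4, -38) = -38
Y (Farouk): min(-27, 6) = -27
Z (Farouk): min(44, 50, -8) = -8
G (Ines): max(-38, -27, -8) = -8
A (Farouk): min(-11, -7, 17, -8) = -11
AA (Farouk): min(2, 37) = 2
AB (Farouk): min(34, -18, 50, -50) = -50
H (Ines): max(2, -50) = 2
AC (Farouk): min(7, -6) = -6
AD (Farouk): min(34, 37) = 34
AE (Farouk): min(13, 8, -48) = -48
J (Ines): max(-6, 34, -48) = 34
AF (Farouk): min(17, -43, 11) = -43
AG (Farouk): min(-11, -20) = -20
AH (Farouk): min(23, -37, 10) = -37
K (Ines): max(-43, -20, -37) = -20
B (Farouk): min(2, 34, -20) = -20
Ines prefers the higher value; A=-11, B=-20. A is better since -11 > -20.

A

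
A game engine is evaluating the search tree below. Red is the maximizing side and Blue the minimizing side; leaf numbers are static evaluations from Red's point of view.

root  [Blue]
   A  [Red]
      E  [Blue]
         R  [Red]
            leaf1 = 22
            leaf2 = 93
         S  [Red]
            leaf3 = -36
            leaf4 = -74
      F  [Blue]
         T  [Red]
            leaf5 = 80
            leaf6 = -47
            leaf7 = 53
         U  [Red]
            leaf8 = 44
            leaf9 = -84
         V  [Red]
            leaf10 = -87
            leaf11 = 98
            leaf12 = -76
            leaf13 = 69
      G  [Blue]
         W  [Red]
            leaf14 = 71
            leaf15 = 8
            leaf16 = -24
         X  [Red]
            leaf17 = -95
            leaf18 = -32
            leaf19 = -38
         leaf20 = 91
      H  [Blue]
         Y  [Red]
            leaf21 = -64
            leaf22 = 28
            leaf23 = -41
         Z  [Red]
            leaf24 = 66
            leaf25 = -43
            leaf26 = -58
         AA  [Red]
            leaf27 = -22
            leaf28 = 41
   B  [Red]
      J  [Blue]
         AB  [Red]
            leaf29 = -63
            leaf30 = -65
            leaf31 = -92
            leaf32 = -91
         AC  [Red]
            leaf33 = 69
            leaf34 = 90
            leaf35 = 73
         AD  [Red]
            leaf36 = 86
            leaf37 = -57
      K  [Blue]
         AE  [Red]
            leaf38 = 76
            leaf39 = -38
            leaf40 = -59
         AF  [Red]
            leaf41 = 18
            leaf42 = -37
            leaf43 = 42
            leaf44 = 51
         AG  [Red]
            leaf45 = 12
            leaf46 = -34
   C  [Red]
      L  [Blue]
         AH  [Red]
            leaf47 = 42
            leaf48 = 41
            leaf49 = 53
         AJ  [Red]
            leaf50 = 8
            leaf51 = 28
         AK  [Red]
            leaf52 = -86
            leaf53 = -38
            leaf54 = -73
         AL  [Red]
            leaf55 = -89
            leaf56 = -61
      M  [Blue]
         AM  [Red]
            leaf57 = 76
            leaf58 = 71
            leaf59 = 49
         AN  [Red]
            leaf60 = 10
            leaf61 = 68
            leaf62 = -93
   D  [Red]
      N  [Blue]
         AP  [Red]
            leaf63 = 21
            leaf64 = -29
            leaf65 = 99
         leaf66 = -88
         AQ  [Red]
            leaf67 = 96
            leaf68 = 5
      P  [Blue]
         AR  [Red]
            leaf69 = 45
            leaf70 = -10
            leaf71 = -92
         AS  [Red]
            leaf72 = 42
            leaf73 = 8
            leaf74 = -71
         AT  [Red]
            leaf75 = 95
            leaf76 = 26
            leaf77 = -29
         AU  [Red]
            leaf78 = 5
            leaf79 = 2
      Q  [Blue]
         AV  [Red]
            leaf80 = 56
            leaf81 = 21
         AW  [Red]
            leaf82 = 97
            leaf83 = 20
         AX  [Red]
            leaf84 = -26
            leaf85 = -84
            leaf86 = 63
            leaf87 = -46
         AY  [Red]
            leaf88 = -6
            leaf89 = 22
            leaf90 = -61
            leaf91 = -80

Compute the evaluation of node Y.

28

Y (Red): max(-64, 28, -41) = 28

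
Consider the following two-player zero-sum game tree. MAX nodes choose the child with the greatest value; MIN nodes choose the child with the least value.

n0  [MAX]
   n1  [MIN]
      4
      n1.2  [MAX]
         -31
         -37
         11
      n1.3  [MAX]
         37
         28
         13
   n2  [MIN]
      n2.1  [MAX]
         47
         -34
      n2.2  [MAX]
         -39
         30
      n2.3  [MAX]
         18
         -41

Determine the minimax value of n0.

18

n1.2 (MAX): max(-31, -37, 11) = 11
n1.3 (MAX): max(37, 28, 13) = 37
n1 (MIN): min(4, 11, 37) = 4
n2.1 (MAX): max(47, -34) = 47
n2.2 (MAX): max(-39, 30) = 30
n2.3 (MAX): max(18, -41) = 18
n2 (MIN): min(47, 30, 18) = 18
n0 (MAX): max(4, 18) = 18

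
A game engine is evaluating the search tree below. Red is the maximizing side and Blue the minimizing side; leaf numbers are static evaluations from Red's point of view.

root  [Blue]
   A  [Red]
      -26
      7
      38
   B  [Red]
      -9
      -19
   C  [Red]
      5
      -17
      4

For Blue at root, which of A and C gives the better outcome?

C

A (Red): max(-26, 7, 38) = 38
C (Red): max(5, -17, 4) = 5
Blue prefers the lower value; A=38, C=5. C is better since 5 < 38.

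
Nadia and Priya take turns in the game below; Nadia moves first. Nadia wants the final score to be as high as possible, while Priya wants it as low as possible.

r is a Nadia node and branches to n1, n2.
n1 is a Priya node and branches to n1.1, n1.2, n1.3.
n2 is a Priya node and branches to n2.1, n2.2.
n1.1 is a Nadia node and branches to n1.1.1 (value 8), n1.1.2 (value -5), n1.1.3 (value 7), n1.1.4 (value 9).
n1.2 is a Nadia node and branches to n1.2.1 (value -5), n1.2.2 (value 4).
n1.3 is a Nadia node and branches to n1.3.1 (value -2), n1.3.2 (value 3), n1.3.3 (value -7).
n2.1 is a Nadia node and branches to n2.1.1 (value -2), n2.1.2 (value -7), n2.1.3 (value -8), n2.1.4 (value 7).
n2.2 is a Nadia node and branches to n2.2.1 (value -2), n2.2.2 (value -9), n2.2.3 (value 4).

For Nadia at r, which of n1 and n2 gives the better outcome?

n1.1 (Nadia): max(8, -5, 7, 9) = 9
n1.2 (Nadia): max(-5, 4) = 4
n1.3 (Nadia): max(-2, 3, -7) = 3
n1 (Priya): min(9, 4, 3) = 3
n2.1 (Nadia): max(-2, -7, -8, 7) = 7
n2.2 (Nadia): max(-2, -9, 4) = 4
n2 (Priya): min(7, 4) = 4
Nadia prefers the higher value; n1=3, n2=4. n2 is better since 4 > 3.

n2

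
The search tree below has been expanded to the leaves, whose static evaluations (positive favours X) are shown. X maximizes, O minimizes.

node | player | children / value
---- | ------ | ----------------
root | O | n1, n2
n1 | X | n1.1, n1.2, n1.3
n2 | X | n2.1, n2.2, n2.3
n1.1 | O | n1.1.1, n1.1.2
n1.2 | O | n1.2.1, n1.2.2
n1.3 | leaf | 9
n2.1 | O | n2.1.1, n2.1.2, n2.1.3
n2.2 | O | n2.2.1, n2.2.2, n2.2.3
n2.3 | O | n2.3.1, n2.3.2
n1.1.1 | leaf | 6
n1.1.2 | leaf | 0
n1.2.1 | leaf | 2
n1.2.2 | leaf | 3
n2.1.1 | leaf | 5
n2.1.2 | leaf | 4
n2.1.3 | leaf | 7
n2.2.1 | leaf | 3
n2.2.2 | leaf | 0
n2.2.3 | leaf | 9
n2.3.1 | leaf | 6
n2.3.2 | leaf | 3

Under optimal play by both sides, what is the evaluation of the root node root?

n1.1 (O): min(6, 0) = 0
n1.2 (O): min(2, 3) = 2
n1 (X): max(0, 2, 9) = 9
n2.1 (O): min(5, 4, 7) = 4
n2.2 (O): min(3, 0, 9) = 0
n2.3 (O): min(6, 3) = 3
n2 (X): max(4, 0, 3) = 4
root (O): min(9, 4) = 4

4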